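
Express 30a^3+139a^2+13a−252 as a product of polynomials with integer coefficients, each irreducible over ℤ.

(5a+9)(6a−7)(a+4)

Testing divisors of the constant over divisors of the leading coefficient, a = 7/6 is a root, giving the factor (6a−7) and quotient 5a^2+29a+36.
The remaining quadratic factors as (5a+9)(a+4).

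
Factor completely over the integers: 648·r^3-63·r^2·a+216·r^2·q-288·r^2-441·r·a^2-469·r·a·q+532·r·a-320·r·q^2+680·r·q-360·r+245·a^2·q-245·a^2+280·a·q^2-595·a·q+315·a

(9·r-5·q+5)·(8·r-7·a)·(9·r+7·a+8·q-9)

Group: 9·r·(72·r^2-7·r·a+64·r·q-72·r-49·a^2-56·a·q+63·a) + (-5·q+5)·(72·r^2-7·r·a+64·r·q-72·r-49·a^2-56·a·q+63·a); both groups contain (72·r^2-7·r·a+64·r·q-72·r-49·a^2-56·a·q+63·a), so (9·r-5·q+5) is a factor with cofactor 72·r^2-7·r·a+64·r·q-72·r-49·a^2-56·a·q+63·a.
The cofactor groups again: 72·r^2-7·r·a+64·r·q-72·r-49·a^2-56·a·q+63·a = 9·r·(8·r-7·a) + (7·a+8·q-9)·(8·r-7·a); both groups contain (8·r-7·a), giving (9·r+7·a+8·q-9)·(8·r-7·a).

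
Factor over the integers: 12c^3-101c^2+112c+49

(3c+1)(4c-7)(c-7)

Testing divisors of the constant over divisors of the leading coefficient, c = 7/4 is a root, so (4c-7) divides it; the quotient is 3c^2-20c-7.
The remaining quadratic factors as (3c+1)(c-7).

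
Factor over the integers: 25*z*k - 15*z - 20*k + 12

Group as (25*z*k - 15*z) + (-20*k + 12) = 5*z*(5*k - 3) - 4*(5*k - 3).
Both groups share the factor (5*k - 3).

(5*k - 3)*(5*z - 4)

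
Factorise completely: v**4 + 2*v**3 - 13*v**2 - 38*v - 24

Trying the rational-root candidates, v = -3 is a root, so (v + 3) is a factor; dividing leaves v**3 - v**2 - 10*v - 8.
Then v = -1 is a root, giving the factor (v + 1) and quotient v**2 - 2*v - 8.
The remaining quadratic factors as (v - 4)(v + 2).

(v + 1)*(v + 2)*(v + 3)*(v - 4)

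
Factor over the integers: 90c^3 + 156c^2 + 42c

Pull out the common factor 6c, then factor the remaining trinomial.

6c(3c + 1)(5c + 7)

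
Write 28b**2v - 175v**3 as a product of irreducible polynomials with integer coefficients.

Factor out 7v, leaving 4b**2 - 25v**2, which is a difference of two squares.

7v(2b + 5v)(2b - 5v)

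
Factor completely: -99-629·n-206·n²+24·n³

Among the possible rational roots, n = -1/6 is a root, so (6·n+1) is a factor; dividing leaves 4·n²-35·n-99.
The remaining quadratic factors as (4·n+9)(n-11).

(4·n+9)·(6·n+1)·(n-11)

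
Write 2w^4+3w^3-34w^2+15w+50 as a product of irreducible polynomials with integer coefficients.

(2w-5)(w+1)(w+5)(w-2)

Testing divisors of the constant over divisors of the leading coefficient, w = 5/2 is a root, so (2w-5) divides it; the quotient is w^3+4w^2-7w-10.
Then w = -1 is a root, so (w+1) divides it; the quotient is w^2+3w-10.
The remaining quadratic factors as (w-2)(w+5).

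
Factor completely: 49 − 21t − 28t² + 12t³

Group as (12t³ − 21t) + (−28t² + 49) = 3t(4t² − 7) − 7(4t² − 7).
Both groups share the factor (4t² − 7).

(3t − 7)(4t² − 7)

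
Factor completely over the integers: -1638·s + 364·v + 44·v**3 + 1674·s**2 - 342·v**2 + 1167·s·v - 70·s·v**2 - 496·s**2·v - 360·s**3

Group: 4·s·(-90·s**2 - 79·s·v + 126·s + 22·v**2 - 28·v) + (2·v - 13)·(-90·s**2 - 79·s·v + 126·s + 22·v**2 - 28·v); both groups contain (-90·s**2 - 79·s·v + 126·s + 22·v**2 - 28·v), so (4·s + 2·v - 13) is a factor with cofactor -90·s**2 - 79·s·v + 126·s + 22·v**2 - 28·v.
The cofactor groups again: -90·s**2 - 79·s·v + 126·s + 22·v**2 - 28·v = -9·s·(10·s + 11·v - 14) + 2·v·(10·s + 11·v - 14); both groups contain (10·s + 11·v - 14), giving -(9·s - 2·v)·(10·s + 11·v - 14).

-(10·s + 11·v - 14)·(4·s + 2·v - 13)·(9·s - 2·v)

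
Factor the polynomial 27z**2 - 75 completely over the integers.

3(3z + 5)(3z - 5)

Pull out the common factor 3; 9z**2 - 25 is a difference of squares.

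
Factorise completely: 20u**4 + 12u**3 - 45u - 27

(5u + 3)(4u**3 - 9)

Group as (20u**4 - 45u) + (12u**3 - 27) = 5u(4u**3 - 9) + 3(4u**3 - 9).
Both groups share the factor (4u**3 - 9).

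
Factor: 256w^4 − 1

(4w + 1)(4w − 1)(16w^2 + 1)

Write as (16w^2)² − (1)², then factor 16w^2 − 1 once more.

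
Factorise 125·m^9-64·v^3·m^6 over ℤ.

-m^6·(4·v-5·m)·(16·v^2+20·v·m+25·m^2)

Pull out the common factor m^6, leaving -64·v^3+125·m^3.
Recognize a difference of cubes with the parts 5·m and 4·v.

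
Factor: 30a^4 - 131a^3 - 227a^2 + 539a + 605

By the rational root theorem, a = -11/6 is a root, so (6a + 11) is a factor; dividing leaves 5a^3 - 31a^2 + 19a + 55.
Continuing, a = -1 is a root, so (a + 1) is a factor; dividing leaves 5a^2 - 36a + 55.
The remaining quadratic factors as (5a - 11)(a - 5).

(5a - 11)(6a + 11)(a + 1)(a - 5)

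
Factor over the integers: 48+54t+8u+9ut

Group as (9ut+8u) + (54t+48) = u(9t+8) + 6(9t+8).
Both groups share the factor (9t+8).

(9t+8)(u+6)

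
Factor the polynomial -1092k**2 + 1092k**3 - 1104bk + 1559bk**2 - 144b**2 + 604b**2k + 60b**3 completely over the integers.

Group: 6b(10b**2 + 89bk - 24b + 156k**2 - 156k) + 7k(10b**2 + 89bk - 24b + 156k**2 - 156k); both groups contain (10b**2 + 89bk - 24b + 156k**2 - 156k), so (6b + 7k) is a factor with cofactor 10b**2 + 89bk - 24b + 156k**2 - 156k.
The cofactor groups again: 10b**2 + 89bk - 24b + 156k**2 - 156k = 2b(5b + 12k - 12) + 13k(5b + 12k - 12); both groups contain (5b + 12k - 12), giving (2b + 13k)(5b + 12k - 12).

(2b + 13k)(5b + 12k - 12)(6b + 7k)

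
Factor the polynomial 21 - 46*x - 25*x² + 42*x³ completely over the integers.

Testing divisors of the constant over divisors of the leading coefficient, x = -1 is a root, so (x + 1) is a factor; dividing leaves 42*x² - 67*x + 21.
The remaining quadratic factors as (6*x - 7)(7*x - 3).

(6*x - 7)*(7*x - 3)*(x + 1)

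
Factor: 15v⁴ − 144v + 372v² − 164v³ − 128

Trying the rational-root candidates, v = −2/5 is a root, giving the factor (5v + 2) and quotient 3v³ − 34v² + 88v − 64.
Then v = 8 is a root, giving the factor (v − 8) and quotient 3v² − 10v + 8.
The remaining quadratic factors as (v − 2)(3v − 4).

(3v − 4)(5v + 2)(v − 2)(v − 8)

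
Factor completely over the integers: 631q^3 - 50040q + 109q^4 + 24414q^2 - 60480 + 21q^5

(3q - 8)(7q + 6)(q + 12)(q^2 - 5q + 105)

Trying the rational-root candidates, q = 8/3 is a root, so (3q - 8) is a factor; dividing leaves 7q^4 + 55q^3 + 357q^2 + 9090q + 7560.
Then q = -6/7 is a root, so (7q + 6) divides it; the quotient is q^3 + 7q^2 + 45q + 1260.
Then q = -12 is a root, so (q + 12) divides it; the quotient is q^2 - 5q + 105.
The quadratic q^2 - 5q + 105 has discriminant -395 < 0 and is irreducible over ℤ.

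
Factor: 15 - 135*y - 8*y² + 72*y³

(9*y - 1)*(8*y² - 15)

Group as (72*y³ - 135*y) + (-8*y² + 15) = 9*y*(8*y² - 15) - (8*y² - 15).
Both groups share the factor (8*y² - 15).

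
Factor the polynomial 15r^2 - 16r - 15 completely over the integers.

(3r - 5)(5r + 3)

Need a pair with product 15·(-15) = -225 and sum -16: that's -25 and 9.
Split the middle term: 15r^2 - 25r + 9r - 15 = 5r(3r - 5) + 3(3r - 5).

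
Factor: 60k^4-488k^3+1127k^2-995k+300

(2k-3)(5k-4)(6k-5)(k-5)

Testing divisors of the constant over divisors of the leading coefficient, k = 5/6 is a root, so (6k-5) is a factor; dividing leaves 10k^3-73k^2+127k-60.
Next, k = 5 is a root, giving the factor (k-5) and quotient 10k^2-23k+12.
The remaining quadratic factors as (2k-3)(5k-4).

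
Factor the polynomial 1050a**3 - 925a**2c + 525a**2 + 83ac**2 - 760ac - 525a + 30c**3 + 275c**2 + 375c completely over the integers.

Group: 10a(105a**2 - 61ac + 105a - 10c**2 - 75c) + (-3c - 5)(105a**2 - 61ac + 105a - 10c**2 - 75c); both groups contain (105a**2 - 61ac + 105a - 10c**2 - 75c), so (10a - 3c - 5) is a factor with cofactor 105a**2 - 61ac + 105a - 10c**2 - 75c.
The cofactor groups again: 105a**2 - 61ac + 105a - 10c**2 - 75c = 15a(7a - 5c) + (2c + 15)(7a - 5c); both groups contain (7a - 5c), giving (15a + 2c + 15)(7a - 5c).

(10a - 3c - 5)(15a + 2c + 15)(7a - 5c)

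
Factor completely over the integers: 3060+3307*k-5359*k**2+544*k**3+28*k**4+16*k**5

(2*k+1)*(2*k-9)*(4*k-5)*(k**2+7*k+68)

Testing divisors of the constant over divisors of the leading coefficient, k = -1/2 is a root, so (2*k+1) divides it; the quotient is 8*k**4+10*k**3+267*k**2-2813*k+3060.
Next, k = 5/4 is a root, so (4*k-5) divides it; the quotient is 2*k**3+5*k**2+73*k-612.
Continuing, k = 9/2 is a root, giving the factor (2*k-9) and quotient k**2+7*k+68.
The quadratic k**2+7*k+68 has discriminant -223 < 0 and is irreducible over ℤ.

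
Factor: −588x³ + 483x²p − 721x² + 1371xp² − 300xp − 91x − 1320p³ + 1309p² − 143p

Group: 7x(−84x² + 201xp − 103x − 120p² + 119p − 13) + 11p(−84x² + 201xp − 103x − 120p² + 119p − 13); both groups contain (−84x² + 201xp − 103x − 120p² + 119p − 13), so (7x + 11p) is a factor with cofactor −84x² + 201xp − 103x − 120p² + 119p − 13.
The cofactor groups again: −84x² + 201xp − 103x − 120p² + 119p − 13 = −12x(7x − 8p + 1) + (15p − 13)(7x − 8p + 1); both groups contain (7x − 8p + 1), giving −(12x − 15p + 13)(7x − 8p + 1).

−(12x − 15p + 13)(7x − 8p + 1)(7x + 11p)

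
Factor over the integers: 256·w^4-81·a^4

Difference of squares twice: with A = 4·w and B = 3·a, A⁴ − B⁴ = (A² − B²)(A² + B²), and A² − B² factors again.

(4·w-3·a)·(4·w+3·a)·(16·w^2+9·a^2)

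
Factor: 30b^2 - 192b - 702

Pull out the common factor 6, then factor the remaining trinomial.

6(5b + 13)(b - 9)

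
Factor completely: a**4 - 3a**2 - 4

Substitute u = a**2 to get a quadratic in u, then factor.
a**2 - 4 is a difference of squares.
a**2 + 1 is irreducible over ℤ (sum of squares).

(a + 2)(a - 2)(a**2 + 1)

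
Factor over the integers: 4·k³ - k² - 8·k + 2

Group as (4·k³ - 8·k) + (-k² + 2) = 4·k·(k² - 2) - (k² - 2).
Both groups share the factor (k² - 2).

(4·k - 1)·(k² - 2)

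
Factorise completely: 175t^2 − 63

Every term has a factor of 7. Then 25t^2 − 9 = (5t)² − (3)².

7(5t + 3)(5t − 3)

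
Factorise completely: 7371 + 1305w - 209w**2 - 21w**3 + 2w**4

(2w + 9)(w + 7)(w - 13)(w - 9)

Trying the rational-root candidates, w = 9 is a root, giving the factor (w - 9) and quotient 2w**3 - 3w**2 - 236w - 819.
Continuing, w = 13 is a root, so (w - 13) divides it; the quotient is 2w**2 + 23w + 63.
The remaining quadratic factors as (2w + 9)(w + 7).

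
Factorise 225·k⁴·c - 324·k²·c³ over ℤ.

9·c·k²·(5·k - 6·c)·(5·k + 6·c)

Pull out the common factor 9·k²·c; 25·k² - 36·c² is a difference of squares.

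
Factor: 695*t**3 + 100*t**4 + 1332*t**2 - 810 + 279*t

(4*t + 15)*(5*t + 9)*(5*t - 3)*(t + 2)

Testing divisors of the constant over divisors of the leading coefficient, t = -15/4 is a root, giving the factor (4*t + 15) and quotient 25*t**3 + 80*t**2 + 33*t - 54.
Next, t = 3/5 is a root, so (5*t - 3) is a factor; dividing leaves 5*t**2 + 19*t + 18.
The remaining quadratic factors as (t + 2)(5*t + 9).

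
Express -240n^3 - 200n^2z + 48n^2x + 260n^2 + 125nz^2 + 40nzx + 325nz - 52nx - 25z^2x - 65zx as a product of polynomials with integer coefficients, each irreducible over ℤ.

-(12n - 5z - 13)(4n + 5z)(5n - x)

Group: 5n(-48n^2 - 40nz + 52n + 25z^2 + 65z) - x(-48n^2 - 40nz + 52n + 25z^2 + 65z); both groups contain (-48n^2 - 40nz + 52n + 25z^2 + 65z), so (5n - x) is a factor with cofactor -48n^2 - 40nz + 52n + 25z^2 + 65z.
The cofactor groups again: -48n^2 - 40nz + 52n + 25z^2 + 65z = -4n(12n - 5z - 13) - 5z(12n - 5z - 13); both groups contain (12n - 5z - 13), giving -(4n + 5z)(12n - 5z - 13).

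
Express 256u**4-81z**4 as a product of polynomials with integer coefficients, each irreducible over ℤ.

(4u+3z)(4u-3z)(16u**2+9z**2)

Difference of squares twice: with A = 4u and B = 3z, A⁴ − B⁴ = (A² − B²)(A² + B²), and A² − B² factors again.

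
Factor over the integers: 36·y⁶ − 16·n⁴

Pull out the common factor 4, leaving 9·y⁶ − 4·n⁴.
Recognize a difference of squares with the parts 3·y³ and 2·n².

4·(3·y³ − 2·n²)·(3·y³ + 2·n²)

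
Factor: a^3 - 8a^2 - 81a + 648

(a + 9)(a - 8)(a - 9)

Trying the rational-root candidates, a = 9 is a root, giving the factor (a - 9) and quotient a^2 + a - 72.
The remaining quadratic factors as (a - 8)(a + 9).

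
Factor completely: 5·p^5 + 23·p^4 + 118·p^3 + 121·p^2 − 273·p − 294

(5·p − 7)·(p + 1)·(p + 2)·(p^2 + 3·p + 21)

Testing divisors of the constant over divisors of the leading coefficient, p = −1 is a root, so (p + 1) divides it; the quotient is 5·p^4 + 18·p^3 + 100·p^2 + 21·p − 294.
Then p = −2 is a root, giving the factor (p + 2) and quotient 5·p^3 + 8·p^2 + 84·p − 147.
Then p = 7/5 is a root, giving the factor (5·p − 7) and quotient p^2 + 3·p + 21.
The quadratic p^2 + 3·p + 21 has discriminant −75 < 0 and is irreducible over ℤ.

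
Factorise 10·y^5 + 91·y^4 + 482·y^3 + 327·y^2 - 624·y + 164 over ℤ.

Testing divisors of the constant over divisors of the leading coefficient, y = 2/5 is a root, giving the factor (5·y - 2) and quotient 2·y^4 + 19·y^3 + 104·y^2 + 107·y - 82.
Then y = 1/2 is a root, giving the factor (2·y - 1) and quotient y^3 + 10·y^2 + 57·y + 82.
Continuing, y = -2 is a root, so (y + 2) divides it; the quotient is y^2 + 8·y + 41.
The quadratic y^2 + 8·y + 41 has discriminant -100 < 0 and is irreducible over ℤ.

(2·y - 1)·(5·y - 2)·(y + 2)·(y^2 + 8·y + 41)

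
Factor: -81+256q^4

Difference of squares twice: with A = 4q and B = 3, A⁴ − B⁴ = (A² − B²)(A² + B²), and A² − B² factors again.

(4q+3)(4q-3)(16q^2+9)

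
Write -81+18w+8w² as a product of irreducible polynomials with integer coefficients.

Need a pair with product 8·(-81) = -648 and sum 18: that's -18 and 36.
Split the middle term: 8w²-18w + 36w-81 = 2w(4w-9) + 9(4w-9).

(2w+9)(4w-9)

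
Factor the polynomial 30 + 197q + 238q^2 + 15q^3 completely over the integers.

By the rational root theorem, q = −1/5 is a root, so (5q + 1) divides it; the quotient is 3q^2 + 47q + 30.
The remaining quadratic factors as (q + 15)(3q + 2).

(3q + 2)(5q + 1)(q + 15)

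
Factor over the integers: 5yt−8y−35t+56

(5t−8)(y−7)

Group as (5yt−8y) + (−35t+56) = y(5t−8) − 7(5t−8).
Both groups share the factor (5t−8).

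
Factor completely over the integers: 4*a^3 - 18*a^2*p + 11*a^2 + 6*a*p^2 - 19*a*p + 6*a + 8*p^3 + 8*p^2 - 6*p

Group: 4*a*(a^2 - 5*a*p + 2*a + 4*p^2 - 2*p) + (2*p + 3)*(a^2 - 5*a*p + 2*a + 4*p^2 - 2*p); both groups contain (a^2 - 5*a*p + 2*a + 4*p^2 - 2*p), so (4*a + 2*p + 3) is a factor with cofactor a^2 - 5*a*p + 2*a + 4*p^2 - 2*p.
The cofactor groups again: a^2 - 5*a*p + 2*a + 4*p^2 - 2*p = a*(a - p) + (-4*p + 2)*(a - p); both groups contain (a - p), giving (a - 4*p + 2)*(a - p).

(4*a + 2*p + 3)*(a - 4*p + 2)*(a - p)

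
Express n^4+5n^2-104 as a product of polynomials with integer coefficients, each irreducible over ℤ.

(n^2+13)(n^2-8)

Substitute u = n^2 to get a quadratic in u, then factor.
n^2-8 is irreducible over ℤ (8 is not a perfect square).
n^2+13 is irreducible over ℤ (always positive, so no real roots).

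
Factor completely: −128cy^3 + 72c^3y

Pull out the common factor 8cy; 9c^2 − 16y^2 is a difference of squares.

8cy(3c + 4y)(3c − 4y)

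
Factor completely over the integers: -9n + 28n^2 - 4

Need a pair with product 28·(-4) = -112 and sum -9: that's 7 and -16.
Split the middle term: 28n^2 + 7n - 16n - 4 = 7n(4n + 1) - 4(4n + 1).

(4n + 1)(7n - 4)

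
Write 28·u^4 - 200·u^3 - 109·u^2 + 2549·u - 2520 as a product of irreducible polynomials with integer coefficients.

(2·u + 7)·(2·u - 9)·(7·u - 8)·(u - 5)

Testing divisors of the constant over divisors of the leading coefficient, u = 8/7 is a root, giving the factor (7·u - 8) and quotient 4·u^3 - 24·u^2 - 43·u + 315.
Next, u = 9/2 is a root, so (2·u - 9) is a factor; dividing leaves 2·u^2 - 3·u - 35.
The remaining quadratic factors as (u - 5)(2·u + 7).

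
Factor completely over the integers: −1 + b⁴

(b + 1)*(b − 1)*(b² + 1)

Difference of squares twice: with A = b and B = 1, A⁴ − B⁴ = (A² − B²)(A² + B²), and A² − B² factors again.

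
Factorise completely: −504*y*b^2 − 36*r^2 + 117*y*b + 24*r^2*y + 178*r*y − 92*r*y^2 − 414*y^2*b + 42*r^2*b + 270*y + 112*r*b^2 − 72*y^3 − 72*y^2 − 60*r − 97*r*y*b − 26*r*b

Group: 3*r*(8*r*y + 14*r*b − 12*r − 36*y^2 − 63*y*b + 54*y) + (2*y + 8*b + 5)*(8*r*y + 14*r*b − 12*r − 36*y^2 − 63*y*b + 54*y); both groups contain (8*r*y + 14*r*b − 12*r − 36*y^2 − 63*y*b + 54*y), so (3*r + 2*y + 8*b + 5) is a factor with cofactor 8*r*y + 14*r*b − 12*r − 36*y^2 − 63*y*b + 54*y.
The cofactor groups again: 8*r*y + 14*r*b − 12*r − 36*y^2 − 63*y*b + 54*y = 4*y*(2*r − 9*y) + (7*b − 6)*(2*r − 9*y); both groups contain (2*r − 9*y), giving (4*y + 7*b − 6)*(2*r − 9*y).

(2*r − 9*y)*(4*y + 7*b − 6)*(3*r + 2*y + 8*b + 5)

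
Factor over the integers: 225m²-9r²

Factor out 9, leaving 25m²-r², which is a difference of two squares.

9(5m+r)(5m-r)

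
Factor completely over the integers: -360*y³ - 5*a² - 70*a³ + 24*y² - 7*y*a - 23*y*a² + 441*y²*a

-(15*y - 14*a - 1)*(8*y - 5*a)*(3*y + a)

Group: 8*y*(-45*y² + 27*y*a + 3*y + 14*a² + a) - 5*a*(-45*y² + 27*y*a + 3*y + 14*a² + a); both groups contain (-45*y² + 27*y*a + 3*y + 14*a² + a), so (8*y - 5*a) is a factor with cofactor -45*y² + 27*y*a + 3*y + 14*a² + a.
The cofactor groups again: -45*y² + 27*y*a + 3*y + 14*a² + a = -3*y*(15*y - 14*a - 1) - a*(15*y - 14*a - 1); both groups contain (15*y - 14*a - 1), giving -(3*y + a)*(15*y - 14*a - 1).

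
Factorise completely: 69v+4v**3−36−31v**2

(4v−3)(v−3)(v−4)

By the rational root theorem, v = 3/4 is a root, so (4v−3) is a factor; dividing leaves v**2−7v+12.
The remaining quadratic factors as (v−3)(v−4).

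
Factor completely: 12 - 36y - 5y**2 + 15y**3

(3y - 1)(5y**2 - 12)

Group as (15y**3 - 36y) + (-5y**2 + 12) = 3y(5y**2 - 12) - (5y**2 - 12).
Both groups share the factor (5y**2 - 12).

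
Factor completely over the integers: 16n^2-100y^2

4(2n+5y)(2n-5y)

Every term has a factor of 4. Then 4n^2-25y^2 = (2n)² − (5y)².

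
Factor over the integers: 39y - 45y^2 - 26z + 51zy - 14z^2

-(7z - 15y + 13)(2z - 3y)

Group: -7z(2z - 3y) + (15y - 13)(2z - 3y); both groups contain (2z - 3y).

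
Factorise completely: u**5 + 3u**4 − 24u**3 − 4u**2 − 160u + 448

(u + 7)(u − 2)(u − 4)(u**2 + 2u + 8)

By the rational root theorem, u = −7 is a root, giving the factor (u + 7) and quotient u**4 − 4u**3 + 4u**2 − 32u + 64.
Continuing, u = 2 is a root, so (u − 2) is a factor; dividing leaves u**3 − 2u**2 − 32.
Continuing, u = 4 is a root, so (u − 4) divides it; the quotient is u**2 + 2u + 8.
The quadratic u**2 + 2u + 8 has discriminant −28 < 0 and is irreducible over ℤ.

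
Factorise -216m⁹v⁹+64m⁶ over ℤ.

-8m⁶(3mv³-2)(9m²v⁶+6mv³+4)

Factor out 8m⁶ first: what remains is -27m³v⁹+8.
Recognize a difference of cubes with the parts 2 and 3mv³.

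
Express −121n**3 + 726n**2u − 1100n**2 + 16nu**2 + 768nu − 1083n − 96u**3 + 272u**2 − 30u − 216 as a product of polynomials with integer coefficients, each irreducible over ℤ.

Group: 11n(−11n**2 + 62nu − 91n + 24u**2 − 14u − 24) + (−4u + 9)(−11n**2 + 62nu − 91n + 24u**2 − 14u − 24); both groups contain (−11n**2 + 62nu − 91n + 24u**2 − 14u − 24), so (11n − 4u + 9) is a factor with cofactor −11n**2 + 62nu − 91n + 24u**2 − 14u − 24.
The cofactor groups again: −11n**2 + 62nu − 91n + 24u**2 − 14u − 24 = −11n(n − 6u + 8) + (−4u − 3)(n − 6u + 8); both groups contain (n − 6u + 8), giving −(11n + 4u + 3)(n − 6u + 8).

−(11n + 4u + 3)(11n − 4u + 9)(n − 6u + 8)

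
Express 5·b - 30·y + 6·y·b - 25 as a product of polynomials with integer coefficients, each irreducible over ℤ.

(6·y + 5)·(b - 5)

Group as (6·y·b - 30·y) + (5·b - 25) = 6·y·(b - 5) + 5·(b - 5).
Both groups share the factor (b - 5).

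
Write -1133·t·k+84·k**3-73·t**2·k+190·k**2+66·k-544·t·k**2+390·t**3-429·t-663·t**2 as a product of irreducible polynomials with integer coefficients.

Group: 5·t·(78·t**2+79·t·k+39·t-14·k**2-6·k) + (-6·k-11)·(78·t**2+79·t·k+39·t-14·k**2-6·k); both groups contain (78·t**2+79·t·k+39·t-14·k**2-6·k), so (5·t-6·k-11) is a factor with cofactor 78·t**2+79·t·k+39·t-14·k**2-6·k.
The cofactor groups again: 78·t**2+79·t·k+39·t-14·k**2-6·k = 6·t·(13·t-2·k) + (7·k+3)·(13·t-2·k); both groups contain (13·t-2·k), giving (6·t+7·k+3)·(13·t-2·k).

(13·t-2·k)·(5·t-6·k-11)·(6·t+7·k+3)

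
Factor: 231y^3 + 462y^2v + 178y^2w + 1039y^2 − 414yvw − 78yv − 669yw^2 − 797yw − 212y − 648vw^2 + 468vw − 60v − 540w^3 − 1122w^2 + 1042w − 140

(7y − 12w + 2)(3y + 6v + 5w + 14)(11y + 9w − 5)

Group: 11y(21y^2 + 42yv − yw + 104y − 72vw + 12v − 60w^2 − 158w + 28) + (9w − 5)(21y^2 + 42yv − yw + 104y − 72vw + 12v − 60w^2 − 158w + 28); both groups contain (21y^2 + 42yv − yw + 104y − 72vw + 12v − 60w^2 − 158w + 28), so (11y + 9w − 5) is a factor with cofactor 21y^2 + 42yv − yw + 104y − 72vw + 12v − 60w^2 − 158w + 28.
The cofactor groups again: 21y^2 + 42yv − yw + 104y − 72vw + 12v − 60w^2 − 158w + 28 = 3y(7y − 12w + 2) + (6v + 5w + 14)(7y − 12w + 2); both groups contain (7y − 12w + 2), giving (3y + 6v + 5w + 14)(7y − 12w + 2).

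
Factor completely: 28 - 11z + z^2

(z - 4)(z - 7)

Two integers with product 28 and sum -11 are -4 and -7.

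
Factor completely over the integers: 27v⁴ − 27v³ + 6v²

3v²(3v − 1)(3v − 2)

Pull out the common factor 3v², then factor the remaining trinomial.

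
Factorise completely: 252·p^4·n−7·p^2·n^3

Pull out the common factor 7·p^2·n; 36·p^2−n^2 is a difference of squares.

7·n·p^2·(6·p−n)·(6·p+n)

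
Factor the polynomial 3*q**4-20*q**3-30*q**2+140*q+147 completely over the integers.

Trying the rational-root candidates, q = -7/3 is a root, giving the factor (3*q+7) and quotient q**3-9*q**2+11*q+21.
Then q = 7 is a root, so (q-7) divides it; the quotient is q**2-2*q-3.
The remaining quadratic factors as (q-3)(q+1).

(3*q+7)*(q+1)*(q-3)*(q-7)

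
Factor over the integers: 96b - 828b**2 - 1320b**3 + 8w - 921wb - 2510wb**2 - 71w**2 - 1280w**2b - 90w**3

Group: 9w(-10w**2 - 130wb + w - 120b**2 + 12b) + (11b + 8)(-10w**2 - 130wb + w - 120b**2 + 12b); both groups contain (-10w**2 - 130wb + w - 120b**2 + 12b), so (9w + 11b + 8) is a factor with cofactor -10w**2 - 130wb + w - 120b**2 + 12b.
The cofactor groups again: -10w**2 - 130wb + w - 120b**2 + 12b = -w(10w + 10b - 1) - 12b(10w + 10b - 1); both groups contain (10w + 10b - 1), giving -(w + 12b)(10w + 10b - 1).

-(10w + 10b - 1)(9w + 11b + 8)(w + 12b)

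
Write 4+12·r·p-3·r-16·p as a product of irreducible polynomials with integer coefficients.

(3·r-4)·(4·p-1)

Group as (12·r·p-3·r) + (-16·p+4) = 3·r·(4·p-1) - 4·(4·p-1).
Both groups share the factor (4·p-1).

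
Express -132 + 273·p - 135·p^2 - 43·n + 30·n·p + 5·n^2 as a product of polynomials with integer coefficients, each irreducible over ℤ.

(5·n - 15·p + 12)·(n + 9·p - 11)

Group: n·(5·n - 15·p + 12) + (9·p - 11)·(5·n - 15·p + 12); both groups contain (5·n - 15·p + 12).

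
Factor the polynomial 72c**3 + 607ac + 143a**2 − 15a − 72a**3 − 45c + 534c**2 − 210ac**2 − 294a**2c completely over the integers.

−(8a − 2c − 15)(9a + 12c − 1)(a + 3c)

Group: 8a(−9a**2 − 39ac + a − 36c**2 + 3c) + (−2c − 15)(−9a**2 − 39ac + a − 36c**2 + 3c); both groups contain (−9a**2 − 39ac + a − 36c**2 + 3c), so (8a − 2c − 15) is a factor with cofactor −9a**2 − 39ac + a − 36c**2 + 3c.
The cofactor groups again: −9a**2 − 39ac + a − 36c**2 + 3c = −a(9a + 12c − 1) − 3c(9a + 12c − 1); both groups contain (9a + 12c − 1), giving −(a + 3c)(9a + 12c − 1).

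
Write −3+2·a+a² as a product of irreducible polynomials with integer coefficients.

(a+3)·(a−1)

Two integers with product −3 and sum 2 are −1 and 3.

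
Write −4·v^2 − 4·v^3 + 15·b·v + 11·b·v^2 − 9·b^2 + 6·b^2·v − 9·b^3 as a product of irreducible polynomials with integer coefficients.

Group: b·(−9·b^2 + 15·b·v − 4·v^2) + (v + 1)·(−9·b^2 + 15·b·v − 4·v^2); both groups contain (−9·b^2 + 15·b·v − 4·v^2), so (b + v + 1) is a factor with cofactor −9·b^2 + 15·b·v − 4·v^2.
The cofactor groups again: −9·b^2 + 15·b·v − 4·v^2 = −3·b·(3·b − v) + 4·v·(3·b − v); both groups contain (3·b − v), giving −(3·b − 4·v)·(3·b − v).

−(3·b − 4·v)·(3·b − v)·(b + v + 1)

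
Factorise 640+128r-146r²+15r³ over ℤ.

Testing divisors of the constant over divisors of the leading coefficient, r = -8/5 is a root, giving the factor (5r+8) and quotient 3r²-34r+80.
The remaining quadratic factors as (r-8)(3r-10).

(3r-10)(5r+8)(r-8)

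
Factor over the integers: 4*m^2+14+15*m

(4*m+7)*(m+2)

Need a pair with product 4·14 = 56 and sum 15: that's 7 and 8.
Split the middle term: 4*m^2+7*m + 8*m+14 = m*(4*m+7) + 2*(4*m+7).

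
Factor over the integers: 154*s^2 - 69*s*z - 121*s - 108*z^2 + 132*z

(11*s - 12*z)*(14*s + 9*z - 11)

Group: 14*s*(11*s - 12*z) + (9*z - 11)*(11*s - 12*z); both groups contain (11*s - 12*z).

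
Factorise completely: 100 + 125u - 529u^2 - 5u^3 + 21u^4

(3u + 1)(7u - 4)(u + 5)(u - 5)

Testing divisors of the constant over divisors of the leading coefficient, u = -5 is a root, giving the factor (u + 5) and quotient 21u^3 - 110u^2 + 21u + 20.
Continuing, u = 5 is a root, so (u - 5) is a factor; dividing leaves 21u^2 - 5u - 4.
The remaining quadratic factors as (3u + 1)(7u - 4).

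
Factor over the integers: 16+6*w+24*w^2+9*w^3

Group as (9*w^3+6*w) + (24*w^2+16) = 3*w*(3*w^2+2) + 8*(3*w^2+2).
Both groups share the factor (3*w^2+2).

(3*w+8)*(3*w^2+2)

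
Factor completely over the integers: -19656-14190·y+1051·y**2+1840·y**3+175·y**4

Among the possible rational roots, y = -12/7 is a root, giving the factor (7·y+12) and quotient 25·y**3+220·y**2-227·y-1638.
Continuing, y = -13/5 is a root, so (5·y+13) divides it; the quotient is 5·y**2+31·y-126.
The remaining quadratic factors as (5·y-14)(y+9).

(5·y+13)·(5·y-14)·(7·y+12)·(y+9)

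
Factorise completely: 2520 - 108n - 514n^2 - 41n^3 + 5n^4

(5n + 14)(n + 6)(n - 15)(n - 2)

Testing divisors of the constant over divisors of the leading coefficient, n = -14/5 is a root, giving the factor (5n + 14) and quotient n^3 - 11n^2 - 72n + 180.
Next, n = 2 is a root, so (n - 2) is a factor; dividing leaves n^2 - 9n - 90.
The remaining quadratic factors as (n + 6)(n - 15).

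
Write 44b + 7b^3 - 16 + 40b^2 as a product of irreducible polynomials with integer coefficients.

Trying the rational-root candidates, b = 2/7 is a root, so (7b - 2) divides it; the quotient is b^2 + 6b + 8.
The remaining quadratic factors as (b + 2)(b + 4).

(7b - 2)(b + 2)(b + 4)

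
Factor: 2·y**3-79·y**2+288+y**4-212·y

(y+4)·(y+8)·(y-1)·(y-9)

Among the possible rational roots, y = 9 is a root, so (y-9) divides it; the quotient is y**3+11·y**2+20·y-32.
Then y = -8 is a root, so (y+8) is a factor; dividing leaves y**2+3·y-4.
The remaining quadratic factors as (y-1)(y+4).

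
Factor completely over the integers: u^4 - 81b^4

(u - 3b)(u + 3b)(u^2 + 9b^2)

Difference of squares twice: with A = u and B = 3b, A⁴ − B⁴ = (A² − B²)(A² + B²), and A² − B² factors again.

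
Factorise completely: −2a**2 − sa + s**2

Group: s(s − 2a) + a(s − 2a); both groups contain (s − 2a).

(s − 2a)(s + a)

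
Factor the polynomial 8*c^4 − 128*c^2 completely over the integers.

Pull out the common factor 8*c^2; c^2 − 16 is a difference of squares.

8*c^2*(c + 4)*(c − 4)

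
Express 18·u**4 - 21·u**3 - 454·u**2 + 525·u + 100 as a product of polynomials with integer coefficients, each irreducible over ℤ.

Trying the rational-root candidates, u = -1/6 is a root, so (6·u + 1) is a factor; dividing leaves 3·u**3 - 4·u**2 - 75·u + 100.
Next, u = 5 is a root, giving the factor (u - 5) and quotient 3·u**2 + 11·u - 20.
The remaining quadratic factors as (3·u - 4)(u + 5).

(3·u - 4)·(6·u + 1)·(u + 5)·(u - 5)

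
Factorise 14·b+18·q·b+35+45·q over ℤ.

(2·b+5)·(9·q+7)

Group as (18·q·b+45·q) + (14·b+35) = 9·q·(2·b+5) + 7·(2·b+5).
Both groups share the factor (2·b+5).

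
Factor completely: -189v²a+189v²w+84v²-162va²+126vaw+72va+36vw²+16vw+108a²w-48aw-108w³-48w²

-(3v-2w)(7v+6a+6w)(9a-9w-4)

Group: 3v(-63va+63vw+28v-54a²+24a+54w²+24w) - 2w(-63va+63vw+28v-54a²+24a+54w²+24w); both groups contain (-63va+63vw+28v-54a²+24a+54w²+24w), so (3v-2w) is a factor with cofactor -63va+63vw+28v-54a²+24a+54w²+24w.
The cofactor groups again: -63va+63vw+28v-54a²+24a+54w²+24w = -9a(7v+6a+6w) + (9w+4)(7v+6a+6w); both groups contain (7v+6a+6w), giving -(9a-9w-4)(7v+6a+6w).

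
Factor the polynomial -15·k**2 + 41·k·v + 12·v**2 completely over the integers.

-(15·k + 4·v)·(k - 3·v)

Group: -k·(15·k + 4·v) + 3·v·(15·k + 4·v); both groups contain (15·k + 4·v).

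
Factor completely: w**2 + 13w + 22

Two integers with product 22 and sum 13 are 11 and 2.

(w + 11)(w + 2)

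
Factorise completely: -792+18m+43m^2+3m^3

(3m-11)(m+12)(m+6)

Trying the rational-root candidates, m = 11/3 is a root, so (3m-11) divides it; the quotient is m^2+18m+72.
The remaining quadratic factors as (m+12)(m+6).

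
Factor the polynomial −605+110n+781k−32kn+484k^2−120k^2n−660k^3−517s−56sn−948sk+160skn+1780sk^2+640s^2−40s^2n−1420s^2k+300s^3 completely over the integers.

(10s−10k−11)(15s−11k−2n+11)(2s−6k+5)

Group: 10s(30s^2−112sk−4sn+97s+66k^2+12kn−121k−10n+55) + (−10k−11)(30s^2−112sk−4sn+97s+66k^2+12kn−121k−10n+55); both groups contain (30s^2−112sk−4sn+97s+66k^2+12kn−121k−10n+55), so (10s−10k−11) is a factor with cofactor 30s^2−112sk−4sn+97s+66k^2+12kn−121k−10n+55.
The cofactor groups again: 30s^2−112sk−4sn+97s+66k^2+12kn−121k−10n+55 = 2s(15s−11k−2n+11) + (−6k+5)(15s−11k−2n+11); both groups contain (15s−11k−2n+11), giving (2s−6k+5)(15s−11k−2n+11).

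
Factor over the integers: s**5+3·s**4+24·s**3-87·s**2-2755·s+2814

(s+7)·(s-1)·(s-6)·(s**2+3·s+67)

Testing divisors of the constant over divisors of the leading coefficient, s = 6 is a root, so (s-6) divides it; the quotient is s**4+9·s**3+78·s**2+381·s-469.
Continuing, s = -7 is a root, so (s+7) is a factor; dividing leaves s**3+2·s**2+64·s-67.
Then s = 1 is a root, so (s-1) divides it; the quotient is s**2+3·s+67.
The quadratic s**2+3·s+67 has discriminant -259 < 0 and is irreducible over ℤ.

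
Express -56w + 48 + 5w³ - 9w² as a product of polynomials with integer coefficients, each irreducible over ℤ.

By the rational root theorem, w = 4/5 is a root, so (5w - 4) divides it; the quotient is w² - w - 12.
The remaining quadratic factors as (w + 3)(w - 4).

(5w - 4)(w + 3)(w - 4)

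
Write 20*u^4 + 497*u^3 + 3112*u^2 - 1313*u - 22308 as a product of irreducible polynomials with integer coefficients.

(4*u + 13)*(5*u - 12)*(u + 11)*(u + 13)

Among the possible rational roots, u = -13 is a root, giving the factor (u + 13) and quotient 20*u^3 + 237*u^2 + 31*u - 1716.
Continuing, u = 12/5 is a root, giving the factor (5*u - 12) and quotient 4*u^2 + 57*u + 143.
The remaining quadratic factors as (u + 11)(4*u + 13).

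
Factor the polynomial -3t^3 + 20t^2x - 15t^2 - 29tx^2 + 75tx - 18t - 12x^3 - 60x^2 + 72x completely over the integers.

-(3t + x + 6)(t - 3x + 3)(t - 4x)

Group: t(-3t^2 + 8tx - 15t + 3x^2 + 15x - 18) - 4x(-3t^2 + 8tx - 15t + 3x^2 + 15x - 18); both groups contain (-3t^2 + 8tx - 15t + 3x^2 + 15x - 18), so (t - 4x) is a factor with cofactor -3t^2 + 8tx - 15t + 3x^2 + 15x - 18.
The cofactor groups again: -3t^2 + 8tx - 15t + 3x^2 + 15x - 18 = -3t(t - 3x + 3) + (-x - 6)(t - 3x + 3); both groups contain (t - 3x + 3), giving -(3t + x + 6)(t - 3x + 3).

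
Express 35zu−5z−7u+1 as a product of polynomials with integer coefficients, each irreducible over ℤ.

Group as (35zu−5z) + (−7u+1) = 5z(7u−1) − (7u−1).
Both groups share the factor (7u−1).

(5z−1)(7u−1)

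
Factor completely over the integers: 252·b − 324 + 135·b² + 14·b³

(2·b + 9)·(7·b − 6)·(b + 6)

By the rational root theorem, b = −6 is a root, so (b + 6) is a factor; dividing leaves 14·b² + 51·b − 54.
The remaining quadratic factors as (2·b + 9)(7·b − 6).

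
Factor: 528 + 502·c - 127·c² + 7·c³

(7·c + 6)·(c - 11)·(c - 8)

Trying the rational-root candidates, c = -6/7 is a root, so (7·c + 6) is a factor; dividing leaves c² - 19·c + 88.
The remaining quadratic factors as (c - 11)(c - 8).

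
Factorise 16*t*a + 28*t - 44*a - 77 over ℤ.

(4*a + 7)*(4*t - 11)

Group as (16*t*a + 28*t) + (-44*a - 77) = 4*t*(4*a + 7) - 11*(4*a + 7).
Both groups share the factor (4*a + 7).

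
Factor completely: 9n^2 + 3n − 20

Need a pair with product 9·(−20) = −180 and sum 3: that's 15 and −12.
Split the middle term: 9n^2 + 15n − 12n − 20 = 3n(3n + 5) − 4(3n + 5).

(3n + 5)(3n − 4)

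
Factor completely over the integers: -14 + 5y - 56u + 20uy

Group as (20uy - 56u) + (5y - 14) = 4u(5y - 14) + (5y - 14).
Both groups share the factor (5y - 14).

(4u + 1)(5y - 14)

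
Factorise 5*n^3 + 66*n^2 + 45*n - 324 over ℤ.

Testing divisors of the constant over divisors of the leading coefficient, n = -12 is a root, so (n + 12) is a factor; dividing leaves 5*n^2 + 6*n - 27.
The remaining quadratic factors as (n + 3)(5*n - 9).

(5*n - 9)*(n + 12)*(n + 3)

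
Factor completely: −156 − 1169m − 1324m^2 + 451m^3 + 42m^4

(6m + 1)(7m + 4)(m + 13)(m − 3)

By the rational root theorem, m = 3 is a root, so (m − 3) divides it; the quotient is 42m^3 + 577m^2 + 407m + 52.
Next, m = −4/7 is a root, so (7m + 4) divides it; the quotient is 6m^2 + 79m + 13.
The remaining quadratic factors as (6m + 1)(m + 13).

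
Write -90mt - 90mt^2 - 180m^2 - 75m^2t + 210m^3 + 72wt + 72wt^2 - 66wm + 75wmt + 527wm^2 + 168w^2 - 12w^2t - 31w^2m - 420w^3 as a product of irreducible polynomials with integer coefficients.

-(4w - 5m)(7w + 6m + 3t)(15w + 7m - 6t - 6)

Group: 15w(-28w^2 + 11wm - 12wt + 30m^2 + 15mt) + (7m - 6t - 6)(-28w^2 + 11wm - 12wt + 30m^2 + 15mt); both groups contain (-28w^2 + 11wm - 12wt + 30m^2 + 15mt), so (15w + 7m - 6t - 6) is a factor with cofactor -28w^2 + 11wm - 12wt + 30m^2 + 15mt.
The cofactor groups again: -28w^2 + 11wm - 12wt + 30m^2 + 15mt = -7w(4w - 5m) + (-6m - 3t)(4w - 5m); both groups contain (4w - 5m), giving -(7w + 6m + 3t)(4w - 5m).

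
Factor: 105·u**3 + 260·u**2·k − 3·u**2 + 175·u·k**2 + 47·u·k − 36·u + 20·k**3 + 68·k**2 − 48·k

Group: 7·u·(15·u**2 + 35·u·k − 9·u + 20·k**2 − 12·k) + (k + 4)·(15·u**2 + 35·u·k − 9·u + 20·k**2 − 12·k); both groups contain (15·u**2 + 35·u·k − 9·u + 20·k**2 − 12·k), so (7·u + k + 4) is a factor with cofactor 15·u**2 + 35·u·k − 9·u + 20·k**2 − 12·k.
The cofactor groups again: 15·u**2 + 35·u·k − 9·u + 20·k**2 − 12·k = 3·u·(5·u + 5·k − 3) + 4·k·(5·u + 5·k − 3); both groups contain (5·u + 5·k − 3), giving (3·u + 4·k)·(5·u + 5·k − 3).

(3·u + 4·k)·(5·u + 5·k − 3)·(7·u + k + 4)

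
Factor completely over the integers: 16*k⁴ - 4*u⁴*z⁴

Every term has a factor of 4; factoring it out leaves 4*k⁴ - u⁴*z⁴.
Recognize a difference of squares with the parts 2*k² and u²*z².

4*(2*k² + u²*z²)*(2*k² - u²*z²)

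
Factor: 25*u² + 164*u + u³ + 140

(u + 1)*(u + 10)*(u + 14)

Among the possible rational roots, u = −1 is a root, so (u + 1) divides it; the quotient is u² + 24*u + 140.
The remaining quadratic factors as (u + 14)(u + 10).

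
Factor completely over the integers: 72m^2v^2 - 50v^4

2v^2(6m + 5v)(6m - 5v)

Factor out 2v^2, leaving 36m^2 - 25v^2, which is a difference of two squares.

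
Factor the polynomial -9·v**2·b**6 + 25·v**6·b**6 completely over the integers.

Pull out the common factor v**2·b**6, leaving 25·v**4 - 9.
Recognize a difference of squares with the parts 5·v**2 and 3.

b**6·v**2·(5·v**2 + 3)·(5·v**2 - 3)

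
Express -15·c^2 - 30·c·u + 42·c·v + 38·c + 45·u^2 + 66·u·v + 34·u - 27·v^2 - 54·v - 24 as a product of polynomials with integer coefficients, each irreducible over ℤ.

Group: -5·c·(3·c + 9·u - 3·v - 4) + (5·u + 9·v + 6)·(3·c + 9·u - 3·v - 4); both groups contain (3·c + 9·u - 3·v - 4).

-(3·c + 9·u - 3·v - 4)·(5·c - 5·u - 9·v - 6)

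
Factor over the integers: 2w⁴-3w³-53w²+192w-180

Trying the rational-root candidates, w = 3 is a root, so (w-3) is a factor; dividing leaves 2w³+3w²-44w+60.
Next, w = -6 is a root, so (w+6) is a factor; dividing leaves 2w²-9w+10.
The remaining quadratic factors as (w-2)(2w-5).

(2w-5)(w+6)(w-2)(w-3)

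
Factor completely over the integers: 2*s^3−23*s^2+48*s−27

Testing divisors of the constant over divisors of the leading coefficient, s = 1 is a root, so (s−1) is a factor; dividing leaves 2*s^2−21*s+27.
The remaining quadratic factors as (2*s−3)(s−9).

(2*s−3)*(s−1)*(s−9)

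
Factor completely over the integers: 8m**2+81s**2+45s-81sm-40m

(9s-8m)(9s-m+5)

Group: 9s(9s-m+5) - 8m(9s-m+5); both groups contain (9s-m+5).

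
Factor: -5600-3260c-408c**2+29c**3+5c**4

(5c+14)(c+5)(c+8)(c-10)

By the rational root theorem, c = -8 is a root, so (c+8) is a factor; dividing leaves 5c**3-11c**2-320c-700.
Continuing, c = -5 is a root, giving the factor (c+5) and quotient 5c**2-36c-140.
The remaining quadratic factors as (5c+14)(c-10).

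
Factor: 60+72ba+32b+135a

Group as (72ba+32b) + (135a+60) = 8b(9a+4) + 15(9a+4).
Both groups share the factor (9a+4).

(8b+15)(9a+4)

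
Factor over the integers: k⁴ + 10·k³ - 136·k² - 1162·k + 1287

(k + 13)·(k + 9)·(k - 1)·(k - 11)

Testing divisors of the constant over divisors of the leading coefficient, k = 11 is a root, giving the factor (k - 11) and quotient k³ + 21·k² + 95·k - 117.
Next, k = -9 is a root, so (k + 9) is a factor; dividing leaves k² + 12·k - 13.
The remaining quadratic factors as (k - 1)(k + 13).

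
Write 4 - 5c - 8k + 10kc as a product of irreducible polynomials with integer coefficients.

Group as (10kc - 8k) + (-5c + 4) = 2k(5c - 4) - (5c - 4).
Both groups share the factor (5c - 4).

(2k - 1)(5c - 4)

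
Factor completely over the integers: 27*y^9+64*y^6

y^6*(3*y+4)*(9*y^2-12*y+16)

Pull out the common factor y^6, leaving 27*y^3+64.
Recognize a sum of cubes with the parts 4 and 3*y.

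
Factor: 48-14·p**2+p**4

Substitute u = p**2 to get a quadratic in u, then factor.
p**2-6 is irreducible over ℤ (6 is not a perfect square).
p**2-8 is irreducible over ℤ (8 is not a perfect square).

(p**2-6)·(p**2-8)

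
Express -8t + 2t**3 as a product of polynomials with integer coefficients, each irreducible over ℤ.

Factor out 2t, leaving t**2 - 4, which is a difference of two squares.

2t(t + 2)(t - 2)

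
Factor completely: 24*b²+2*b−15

(4*b−3)*(6*b+5)

Need a pair with product 24·(−15) = −360 and sum 2: that's −18 and 20.
Split the middle term: 24*b²−18*b + 20*b−15 = 6*b*(4*b−3) + 5*(4*b−3).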